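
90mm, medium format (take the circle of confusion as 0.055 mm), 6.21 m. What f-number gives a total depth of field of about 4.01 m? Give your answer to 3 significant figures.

f/7.09

Write h = H − f = f²/(N·c). The thin-lens limits are Dn = s·h/(h + (s−f)) and Df = s·h/(h − (s−f)), so DoF = Df − Dn = 2·s·(s−f)·h / (h² − (s−f)²).
That is a quadratic in h: DoF·h² − 2·s·(s−f)·h − DoF·(s−f)² = 0 ⇒ h = (s−f)·(s + √(s² + DoF²)) / DoF = 6120 × (6210 + √(6210² + 4010²)) / 4010 = 6120 × (6210 + 7392.17) / 4010 ≈ 20759 mm.
Then N = f²/(c·h) = 90² / (0.055 × 20759) = 8100 / 1141.8 ≈ 7.09.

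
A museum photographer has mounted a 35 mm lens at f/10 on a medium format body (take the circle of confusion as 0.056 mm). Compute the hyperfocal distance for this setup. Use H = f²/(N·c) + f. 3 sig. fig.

Hyperfocal distance H = f²/(N·c) + f = 35²/(10 × 0.056) + 35 = 1225/0.56 + 35 ≈ 2222.5 mm ≈ 2.22 m.

2.22 m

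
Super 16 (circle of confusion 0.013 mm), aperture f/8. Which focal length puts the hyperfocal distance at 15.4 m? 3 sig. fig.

40.0 mm

From H = f²/(N·c) + f, with f ≪ H: f ≈ √(H·N·c) = √(15400 × 8 × 0.013) = √1601.6 ≈ 40.02 mm.
The +f correction barely moves this — solving exactly, f² + N·c·f − N·c·H = 0 ⇒ f = (−N·c + √((N·c)² + 4·N·c·H))/2 = (−0.104 + √6406.4)/2 ≈ 39.968 mm, so f ≈ 40.0 mm.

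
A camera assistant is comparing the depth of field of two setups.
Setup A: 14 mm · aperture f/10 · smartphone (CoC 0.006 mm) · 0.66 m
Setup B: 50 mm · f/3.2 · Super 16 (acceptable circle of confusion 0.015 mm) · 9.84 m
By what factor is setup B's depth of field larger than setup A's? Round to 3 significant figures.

14.1

Setup A: H = 14²/(10×0.006) + 14 ≈ 3280.7 mm; DoF = Df − Dn = 822.69 − 551.03 ≈ 271.66 mm.
Setup B: H = 50²/(3.2×0.015) + 50 ≈ 52133.3 mm; DoF = Df − Dn = 12117.7 − 8283.1 ≈ 3834.6 mm.
Ratio = 3834.6 / 271.66 ≈ 14.1.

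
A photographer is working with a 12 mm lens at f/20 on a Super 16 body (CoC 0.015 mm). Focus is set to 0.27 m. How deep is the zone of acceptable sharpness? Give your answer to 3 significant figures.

Hyperfocal distance H = f²/(N·c) + f = 12²/(20 × 0.015) + 12 = 144/0.3 + 12 ≈ 492.0 mm ≈ 0.492 m.
Near limit Dn = s·(H − f)/(H + s − 2f) = 270 × (492.0 − 12) / (492.0 + 270 − 2 × 12) = 270 × 480.0 / 738.0 ≈ 175.61 mm.
Far limit Df = s·(H − f)/(H − s) = 270 × (492.0 − 12) / (492.0 − 270) = 270 × 480.0 / 222.0 ≈ 583.78 mm.
Depth of field = Df − Dn = 583.78 − 175.61 ≈ 408.17 mm.

408 mm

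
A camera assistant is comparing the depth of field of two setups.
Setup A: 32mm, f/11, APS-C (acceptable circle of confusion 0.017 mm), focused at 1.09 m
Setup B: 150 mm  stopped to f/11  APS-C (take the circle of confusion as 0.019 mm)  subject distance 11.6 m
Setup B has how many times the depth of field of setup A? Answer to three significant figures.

Setup A: H = 32²/(11×0.017) + 32 ≈ 5507.9 mm; DoF = Df − Dn = 1351.03 − 913.50 ≈ 437.53 mm.
Setup B: H = 150²/(11×0.019) + 150 ≈ 107805.5 mm; DoF = Df − Dn = 12980.6 − 10484.9 ≈ 2495.7 mm.
Ratio = 2495.7 / 437.53 ≈ 5.70.

5.70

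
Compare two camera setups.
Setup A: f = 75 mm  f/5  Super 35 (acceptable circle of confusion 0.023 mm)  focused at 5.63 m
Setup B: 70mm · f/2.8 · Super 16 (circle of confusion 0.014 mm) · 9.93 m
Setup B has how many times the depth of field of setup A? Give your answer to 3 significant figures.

1.22

Setup A: H = 75²/(5×0.023) + 75 ≈ 48988.0 mm; DoF = Df − Dn = 6351.3 − 5055.8 ≈ 1295.5 mm.
Setup B: H = 70²/(2.8×0.014) + 70 ≈ 125070.0 mm; DoF = Df − Dn = 10780.4 − 9204.0 ≈ 1576.4 mm.
Ratio = 1576.4 / 1295.5 ≈ 1.22.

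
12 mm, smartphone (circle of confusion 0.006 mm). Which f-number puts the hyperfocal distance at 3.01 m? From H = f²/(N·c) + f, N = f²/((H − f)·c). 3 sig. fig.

f/8.01

Rearrange H = f²/(N·c) + f for N: N = f² / ((H − f)·c).
N = 12² / ((3010 − 12) × 0.006) = 144 / 17.99 ≈ 8.01.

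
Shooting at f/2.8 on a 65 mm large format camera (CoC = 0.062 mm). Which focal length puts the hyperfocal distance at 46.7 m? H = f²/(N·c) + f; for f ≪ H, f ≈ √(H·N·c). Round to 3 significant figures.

From H = f²/(N·c) + f, with f ≪ H: f ≈ √(H·N·c) = √(46700 × 2.8 × 0.062) = √8107.1 ≈ 90.04 mm.
The +f correction barely moves this — solving exactly, f² + N·c·f − N·c·H = 0 ⇒ f = (−N·c + √((N·c)² + 4·N·c·H))/2 = (−0.1736 + √32429)/2 ≈ 89.953 mm, so f ≈ 90.0 mm.

90.0 mm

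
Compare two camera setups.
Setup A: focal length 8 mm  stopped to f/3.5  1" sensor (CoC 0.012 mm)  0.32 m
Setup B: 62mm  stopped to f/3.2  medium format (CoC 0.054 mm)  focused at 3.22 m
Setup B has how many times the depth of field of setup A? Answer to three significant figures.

Setup A: H = 8²/(3.5×0.012) + 8 ≈ 1531.8 mm; DoF = Df − Dn = 402.39 − 265.62 ≈ 136.77 mm.
Setup B: H = 62²/(3.2×0.054) + 62 ≈ 22307.4 mm; DoF = Df − Dn = 3752.75 − 2819.71 ≈ 933.04 mm.
Ratio = 933.04 / 136.77 ≈ 6.82.

6.82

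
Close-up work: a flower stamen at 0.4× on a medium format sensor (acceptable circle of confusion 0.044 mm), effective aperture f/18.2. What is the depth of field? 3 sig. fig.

At magnification m, DoF ≈ 2·N_eff·c/m² = 2 × 18.2 × 0.044 / 0.4² = 1.602 / 0.16 ≈ 10 mm.

10.0 mm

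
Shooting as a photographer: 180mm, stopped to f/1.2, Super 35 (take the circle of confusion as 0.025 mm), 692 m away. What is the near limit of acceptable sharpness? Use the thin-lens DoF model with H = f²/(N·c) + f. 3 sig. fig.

422 m

Hyperfocal distance H = f²/(N·c) + f = 180²/(1.2 × 0.025) + 180 = 32400/0.03 + 180 ≈ 1080180.0 mm ≈ 1080 m.
Near limit Dn = s·(H − f)/(H + s − 2f) = 692000 × (1080180.0 − 180) / (1080180.0 + 692000 − 2 × 180) = 692000 × 1080000.0 / 1771820.0 ≈ 421804 mm ≈ 422 m.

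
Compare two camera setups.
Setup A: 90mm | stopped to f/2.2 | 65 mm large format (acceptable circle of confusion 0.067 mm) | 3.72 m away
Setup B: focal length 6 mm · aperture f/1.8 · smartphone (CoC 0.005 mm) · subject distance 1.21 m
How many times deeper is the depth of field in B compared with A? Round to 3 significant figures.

1.62

Setup A: H = 90²/(2.2×0.067) + 90 ≈ 55042.5 mm; DoF = Df − Dn = 3983.11 − 3489.49 ≈ 493.62 mm.
Setup B: H = 6²/(1.8×0.005) + 6 ≈ 4006.0 mm; DoF = Df − Dn = 1731.04 − 930.05 ≈ 800.99 mm.
Ratio = 800.99 / 493.62 ≈ 1.62.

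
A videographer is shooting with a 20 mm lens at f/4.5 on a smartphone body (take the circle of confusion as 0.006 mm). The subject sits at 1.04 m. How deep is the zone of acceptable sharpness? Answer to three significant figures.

Hyperfocal distance H = f²/(N·c) + f = 20²/(4.5 × 0.006) + 20 = 400/0.027 + 20 ≈ 14834.8 mm ≈ 14.83 m.
Near limit Dn = s·(H − f)/(H + s − 2f) = 1040 × (14834.8 − 20) / (14834.8 + 1040 − 2 × 20) = 1040 × 14814.8 / 15834.8 ≈ 973.01 mm.
Far limit Df = s·(H − f)/(H − s) = 1040 × (14834.8 − 20) / (14834.8 − 1040) = 1040 × 14814.8 / 13794.8 ≈ 1116.90 mm.
Depth of field = Df − Dn = 1116.90 − 973.01 ≈ 143.89 mm.

144 mm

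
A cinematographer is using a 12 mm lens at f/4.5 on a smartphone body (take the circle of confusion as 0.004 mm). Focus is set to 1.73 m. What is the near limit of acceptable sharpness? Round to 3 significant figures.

1.42 m

Hyperfocal distance H = f²/(N·c) + f = 12²/(4.5 × 0.004) + 12 = 144/0.018 + 12 ≈ 8012.0 mm ≈ 8.012 m.
Near limit Dn = s·(H − f)/(H + s − 2f) = 1730 × (8012.0 − 12) / (8012.0 + 1730 − 2 × 12) = 1730 × 8000.0 / 9718.0 ≈ 1424.2 mm ≈ 1.42 m.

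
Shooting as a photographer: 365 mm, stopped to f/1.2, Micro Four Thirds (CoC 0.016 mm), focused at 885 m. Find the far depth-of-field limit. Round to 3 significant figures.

1010 m

Hyperfocal distance H = f²/(N·c) + f = 365²/(1.2 × 0.016) + 365 = 133225/0.0192 + 365 ≈ 6939167.1 mm ≈ 6939 m.
Far limit Df = s·(H − f)/(H − s) = 885000 × (6939167.1 − 365) / (6939167.1 − 885000) = 885000 × 6938802.1 / 6054167.1 ≈ 1014316 mm ≈ 1010 m.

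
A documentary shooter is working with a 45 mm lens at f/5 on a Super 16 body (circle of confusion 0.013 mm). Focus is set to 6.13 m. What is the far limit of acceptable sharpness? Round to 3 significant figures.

Hyperfocal distance H = f²/(N·c) + f = 45²/(5 × 0.013) + 45 = 2025/0.065 + 45 ≈ 31198.8 mm ≈ 31.20 m.
Far limit Df = s·(H − f)/(H − s) = 6130 × (31198.8 − 45) / (31198.8 − 6130) = 6130 × 31153.8 / 25068.8 ≈ 7617.9 mm ≈ 7.62 m.

7.62 m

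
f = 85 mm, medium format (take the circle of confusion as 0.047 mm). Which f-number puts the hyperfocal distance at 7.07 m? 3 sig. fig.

Rearrange H = f²/(N·c) + f for N: N = f² / ((H − f)·c).
N = 85² / ((7070 − 85) × 0.047) = 7225 / 328.3 ≈ 22.

f/22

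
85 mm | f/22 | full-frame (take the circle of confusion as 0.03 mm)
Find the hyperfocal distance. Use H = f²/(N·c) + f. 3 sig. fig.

Hyperfocal distance H = f²/(N·c) + f = 85²/(22 × 0.03) + 85 = 7225/0.66 + 85 ≈ 11032.0 mm ≈ 11.0 m.

11.0 m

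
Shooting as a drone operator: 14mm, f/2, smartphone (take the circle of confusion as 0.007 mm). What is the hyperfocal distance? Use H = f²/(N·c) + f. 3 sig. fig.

Hyperfocal distance H = f²/(N·c) + f = 14²/(2 × 0.007) + 14 = 196/0.014 + 14 ≈ 14014.0 mm ≈ 14.0 m.

14.0 m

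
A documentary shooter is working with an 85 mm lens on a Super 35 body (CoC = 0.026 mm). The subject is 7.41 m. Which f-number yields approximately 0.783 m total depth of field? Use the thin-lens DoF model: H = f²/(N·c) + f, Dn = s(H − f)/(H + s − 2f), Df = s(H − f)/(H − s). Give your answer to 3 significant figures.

f/2.00

Write h = H − f = f²/(N·c). The thin-lens limits are Dn = s·h/(h + (s−f)) and Df = s·h/(h − (s−f)), so DoF = Df − Dn = 2·s·(s−f)·h / (h² − (s−f)²).
That is a quadratic in h: DoF·h² − 2·s·(s−f)·h − DoF·(s−f)² = 0 ⇒ h = (s−f)·(s + √(s² + DoF²)) / DoF = 7325 × (7410 + √(7410² + 783²)) / 783 = 7325 × (7410 + 7451.25) / 783 ≈ 139028 mm.
Then N = f²/(c·h) = 85² / (0.026 × 139028) = 7225 / 3614.7 ≈ 2.00.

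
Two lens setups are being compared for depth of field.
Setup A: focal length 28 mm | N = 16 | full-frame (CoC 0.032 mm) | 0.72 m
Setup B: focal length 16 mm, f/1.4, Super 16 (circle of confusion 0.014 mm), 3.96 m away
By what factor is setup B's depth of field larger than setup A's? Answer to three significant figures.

3.22

Setup A: H = 28²/(16×0.032) + 28 ≈ 1559.2 mm; DoF = Df − Dn = 1313.67 − 495.90 ≈ 817.77 mm.
Setup B: H = 16²/(1.4×0.014) + 16 ≈ 13077.2 mm; DoF = Df − Dn = 5673.0 − 3041.6 ≈ 2631.4 mm.
Ratio = 2631.4 / 817.77 ≈ 3.22.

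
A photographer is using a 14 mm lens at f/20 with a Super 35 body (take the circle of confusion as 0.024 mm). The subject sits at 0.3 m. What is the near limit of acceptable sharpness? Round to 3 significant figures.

Hyperfocal distance H = f²/(N·c) + f = 14²/(20 × 0.024) + 14 = 196/0.48 + 14 ≈ 422.3 mm ≈ 0.422 m.
Near limit Dn = s·(H − f)/(H + s − 2f) = 300 × (422.3 − 14) / (422.3 + 300 − 2 × 14) = 300 × 408.3 / 694.3 ≈ 176.43 mm.

176 mm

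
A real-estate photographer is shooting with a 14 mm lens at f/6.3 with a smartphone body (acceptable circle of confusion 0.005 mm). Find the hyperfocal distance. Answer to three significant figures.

Hyperfocal distance H = f²/(N·c) + f = 14²/(6.3 × 0.005) + 14 = 196/0.0315 + 14 ≈ 6236.2 mm ≈ 6.24 m.

6.24 m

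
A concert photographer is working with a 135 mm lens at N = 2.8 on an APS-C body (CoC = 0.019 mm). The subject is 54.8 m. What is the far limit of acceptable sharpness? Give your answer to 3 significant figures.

Hyperfocal distance H = f²/(N·c) + f = 135²/(2.8 × 0.019) + 135 = 18225/0.0532 + 135 ≈ 342710.2 mm ≈ 342.7 m.
Far limit Df = s·(H − f)/(H − s) = 54800 × (342710.2 − 135) / (342710.2 − 54800) = 54800 × 342575.2 / 287910.2 ≈ 65205 mm ≈ 65.2 m.

65.2 m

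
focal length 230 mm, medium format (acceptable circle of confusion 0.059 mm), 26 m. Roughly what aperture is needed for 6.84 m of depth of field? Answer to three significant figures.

Write h = H − f = f²/(N·c). The thin-lens limits are Dn = s·h/(h + (s−f)) and Df = s·h/(h − (s−f)), so DoF = Df − Dn = 2·s·(s−f)·h / (h² − (s−f)²).
That is a quadratic in h: DoF·h² − 2·s·(s−f)·h − DoF·(s−f)² = 0 ⇒ h = (s−f)·(s + √(s² + DoF²)) / DoF = 25770 × (26000 + √(26000² + 6840²)) / 6840 = 25770 × (26000 + 26884.7) / 6840 ≈ 199245 mm.
Then N = f²/(c·h) = 230² / (0.059 × 199245) = 52900 / 11755 ≈ 4.50.

f/4.50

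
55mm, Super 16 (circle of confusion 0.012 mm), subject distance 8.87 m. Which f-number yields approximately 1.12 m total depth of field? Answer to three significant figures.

Write h = H − f = f²/(N·c). The thin-lens limits are Dn = s·h/(h + (s−f)) and Df = s·h/(h − (s−f)), so DoF = Df − Dn = 2·s·(s−f)·h / (h² − (s−f)²).
That is a quadratic in h: DoF·h² − 2·s·(s−f)·h − DoF·(s−f)² = 0 ⇒ h = (s−f)·(s + √(s² + DoF²)) / DoF = 8815 × (8870 + √(8870² + 1120²)) / 1120 = 8815 × (8870 + 8940.43) / 1120 ≈ 140178 mm.
Then N = f²/(c·h) = 55² / (0.012 × 140178) = 3025 / 1682.1 ≈ 1.80.

f/1.80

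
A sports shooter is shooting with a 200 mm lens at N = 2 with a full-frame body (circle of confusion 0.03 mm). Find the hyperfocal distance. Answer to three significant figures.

Hyperfocal distance H = f²/(N·c) + f = 200²/(2 × 0.03) + 200 = 40000/0.06 + 200 ≈ 666866.7 mm ≈ 667 m.

667 m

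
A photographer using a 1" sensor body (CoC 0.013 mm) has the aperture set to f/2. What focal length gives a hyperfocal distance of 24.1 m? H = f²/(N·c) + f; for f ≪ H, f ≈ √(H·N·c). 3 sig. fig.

25.0 mm

From H = f²/(N·c) + f, with f ≪ H: f ≈ √(H·N·c) = √(24100 × 2 × 0.013) = √626.60 ≈ 25.03 mm.
The +f correction barely moves this — solving exactly, f² + N·c·f − N·c·H = 0 ⇒ f = (−N·c + √((N·c)² + 4·N·c·H))/2 = (−0.026 + √2506.4)/2 ≈ 25.019 mm, so f ≈ 25.0 mm.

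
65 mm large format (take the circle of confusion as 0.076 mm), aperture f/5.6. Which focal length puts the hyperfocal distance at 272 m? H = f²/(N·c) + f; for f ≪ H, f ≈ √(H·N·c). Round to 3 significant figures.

From H = f²/(N·c) + f, with f ≪ H: f ≈ √(H·N·c) = √(272000 × 5.6 × 0.076) = √115763 ≈ 340.2 mm.
The +f correction barely moves this — solving exactly, f² + N·c·f − N·c·H = 0 ⇒ f = (−N·c + √((N·c)² + 4·N·c·H))/2 = (−0.4256 + √463053)/2 ≈ 340.03 mm, so f ≈ 340 mm.

340 mm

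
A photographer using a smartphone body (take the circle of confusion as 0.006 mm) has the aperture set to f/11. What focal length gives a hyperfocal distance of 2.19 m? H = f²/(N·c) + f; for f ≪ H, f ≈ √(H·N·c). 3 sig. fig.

12.0 mm

From H = f²/(N·c) + f, with f ≪ H: f ≈ √(H·N·c) = √(2190 × 11 × 0.006) = √144.54 ≈ 12.02 mm.
The +f correction barely moves this — solving exactly, f² + N·c·f − N·c·H = 0 ⇒ f = (−N·c + √((N·c)² + 4·N·c·H))/2 = (−0.066 + √578.16)/2 ≈ 11.990 mm, so f ≈ 12.0 mm.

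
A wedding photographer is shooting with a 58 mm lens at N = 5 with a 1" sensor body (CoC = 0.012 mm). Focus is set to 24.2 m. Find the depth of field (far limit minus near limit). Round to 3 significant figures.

25.6 m

Hyperfocal distance H = f²/(N·c) + f = 58²/(5 × 0.012) + 58 = 3364/0.06 + 58 ≈ 56124.7 mm ≈ 56.12 m.
Near limit Dn = s·(H − f)/(H + s − 2f) = 24200 × (56124.7 − 58) / (56124.7 + 24200 − 2 × 58) = 24200 × 56066.7 / 80208.7 ≈ 16916 mm.
Far limit Df = s·(H − f)/(H − s) = 24200 × (56124.7 − 58) / (56124.7 − 24200) = 24200 × 56066.7 / 31924.7 ≈ 42500 mm.
Depth of field = Df − Dn = 42500 − 16916 ≈ 25584 mm ≈ 25.6 m.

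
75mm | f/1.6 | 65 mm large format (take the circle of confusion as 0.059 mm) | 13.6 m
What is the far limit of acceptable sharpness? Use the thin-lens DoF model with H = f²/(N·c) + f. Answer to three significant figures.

17.6 m

Hyperfocal distance H = f²/(N·c) + f = 75²/(1.6 × 0.059) + 75 = 5625/0.0944 + 75 ≈ 59661.9 mm ≈ 59.66 m.
Far limit Df = s·(H − f)/(H − s) = 13600 × (59661.9 − 75) / (59661.9 − 13600) = 13600 × 59586.9 / 46061.9 ≈ 17593 mm ≈ 17.6 m.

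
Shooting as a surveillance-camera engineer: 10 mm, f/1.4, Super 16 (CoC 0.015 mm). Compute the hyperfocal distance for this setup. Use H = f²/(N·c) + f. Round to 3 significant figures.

4.77 m

Hyperfocal distance H = f²/(N·c) + f = 10²/(1.4 × 0.015) + 10 = 100/0.021 + 10 ≈ 4771.9 mm ≈ 4.77 m.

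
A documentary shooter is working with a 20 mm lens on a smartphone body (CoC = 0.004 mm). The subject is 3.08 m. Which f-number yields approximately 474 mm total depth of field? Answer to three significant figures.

Write h = H − f = f²/(N·c). The thin-lens limits are Dn = s·h/(h + (s−f)) and Df = s·h/(h − (s−f)), so DoF = Df − Dn = 2·s·(s−f)·h / (h² − (s−f)²).
That is a quadratic in h: DoF·h² − 2·s·(s−f)·h − DoF·(s−f)² = 0 ⇒ h = (s−f)·(s + √(s² + DoF²)) / DoF = 3060 × (3080 + √(3080² + 474²)) / 474 = 3060 × (3080 + 3116.26) / 474 ≈ 40001 mm.
Then N = f²/(c·h) = 20² / (0.004 × 40001) = 400 / 160.00 ≈ 2.50.

f/2.50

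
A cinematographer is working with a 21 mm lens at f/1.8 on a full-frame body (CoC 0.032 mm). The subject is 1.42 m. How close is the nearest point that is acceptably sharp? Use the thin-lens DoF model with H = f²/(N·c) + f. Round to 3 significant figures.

Hyperfocal distance H = f²/(N·c) + f = 21²/(1.8 × 0.032) + 21 = 441/0.0576 + 21 ≈ 7677.2 mm ≈ 7.677 m.
Near limit Dn = s·(H − f)/(H + s − 2f) = 1420 × (7677.2 − 21) / (7677.2 + 1420 − 2 × 21) = 1420 × 7656.2 / 9055.2 ≈ 1200.6 mm ≈ 1.20 m.

1.20 m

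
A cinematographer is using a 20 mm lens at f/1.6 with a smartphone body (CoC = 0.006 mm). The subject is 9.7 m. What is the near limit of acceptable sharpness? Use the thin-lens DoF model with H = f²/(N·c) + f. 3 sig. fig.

Hyperfocal distance H = f²/(N·c) + f = 20²/(1.6 × 0.006) + 20 = 400/0.0096 + 20 ≈ 41686.7 mm ≈ 41.69 m.
Near limit Dn = s·(H − f)/(H + s − 2f) = 9700 × (41686.7 − 20) / (41686.7 + 9700 − 2 × 20) = 9700 × 41666.7 / 51346.7 ≈ 7871.3 mm ≈ 7.87 m.

7.87 m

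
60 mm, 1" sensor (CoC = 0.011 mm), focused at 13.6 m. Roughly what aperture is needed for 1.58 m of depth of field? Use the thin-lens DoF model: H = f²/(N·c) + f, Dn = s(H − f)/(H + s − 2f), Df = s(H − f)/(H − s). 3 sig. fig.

f/1.40

Write h = H − f = f²/(N·c). The thin-lens limits are Dn = s·h/(h + (s−f)) and Df = s·h/(h − (s−f)), so DoF = Df − Dn = 2·s·(s−f)·h / (h² − (s−f)²).
That is a quadratic in h: DoF·h² − 2·s·(s−f)·h − DoF·(s−f)² = 0 ⇒ h = (s−f)·(s + √(s² + DoF²)) / DoF = 13540 × (13600 + √(13600² + 1580²)) / 1580 = 13540 × (13600 + 13691.5) / 1580 ≈ 233878 mm.
Then N = f²/(c·h) = 60² / (0.011 × 233878) = 3600 / 2572.7 ≈ 1.40.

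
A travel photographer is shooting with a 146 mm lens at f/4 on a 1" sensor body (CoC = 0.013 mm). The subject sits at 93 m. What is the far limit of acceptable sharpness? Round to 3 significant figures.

Hyperfocal distance H = f²/(N·c) + f = 146²/(4 × 0.013) + 146 = 21316/0.052 + 146 ≈ 410069.1 mm ≈ 410.1 m.
Far limit Df = s·(H − f)/(H − s) = 93000 × (410069.1 − 146) / (410069.1 − 93000) = 93000 × 409923.1 / 317069.1 ≈ 120235 mm ≈ 120 m.

120 m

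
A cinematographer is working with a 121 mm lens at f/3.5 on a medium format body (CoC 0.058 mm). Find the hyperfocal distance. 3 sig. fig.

Hyperfocal distance H = f²/(N·c) + f = 121²/(3.5 × 0.058) + 121 = 14641/0.203 + 121 ≈ 72244.2 mm ≈ 72.2 m.

72.2 m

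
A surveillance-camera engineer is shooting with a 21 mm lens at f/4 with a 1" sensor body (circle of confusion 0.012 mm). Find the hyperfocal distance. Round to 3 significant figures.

9.21 m

Hyperfocal distance H = f²/(N·c) + f = 21²/(4 × 0.012) + 21 = 441/0.048 + 21 ≈ 9208.5 mm ≈ 9.21 m.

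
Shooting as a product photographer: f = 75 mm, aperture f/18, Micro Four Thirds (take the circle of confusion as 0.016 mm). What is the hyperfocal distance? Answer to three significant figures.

19.6 m

Hyperfocal distance H = f²/(N·c) + f = 75²/(18 × 0.016) + 75 = 5625/0.288 + 75 ≈ 19606.2 mm ≈ 19.6 m.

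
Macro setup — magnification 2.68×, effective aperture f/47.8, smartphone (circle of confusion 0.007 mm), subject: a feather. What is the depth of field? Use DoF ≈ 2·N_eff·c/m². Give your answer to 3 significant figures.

At magnification m, DoF ≈ 2·N_eff·c/m² = 2 × 47.8 × 0.007 / 2.68² = 0.6692 / 7.182 ≈ 0.0932 mm.

0.0932 mm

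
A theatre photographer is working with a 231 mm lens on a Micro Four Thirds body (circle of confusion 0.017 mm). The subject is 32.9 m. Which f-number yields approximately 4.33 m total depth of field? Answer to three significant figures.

Write h = H − f = f²/(N·c). The thin-lens limits are Dn = s·h/(h + (s−f)) and Df = s·h/(h − (s−f)), so DoF = Df − Dn = 2·s·(s−f)·h / (h² − (s−f)²).
That is a quadratic in h: DoF·h² − 2·s·(s−f)·h − DoF·(s−f)² = 0 ⇒ h = (s−f)·(s + √(s² + DoF²)) / DoF = 32669 × (32900 + √(32900² + 4330²)) / 4330 = 32669 × (32900 + 33183.7) / 4330 ≈ 498589 mm.
Then N = f²/(c·h) = 231² / (0.017 × 498589) = 53361 / 8476.0 ≈ 6.30.

f/6.30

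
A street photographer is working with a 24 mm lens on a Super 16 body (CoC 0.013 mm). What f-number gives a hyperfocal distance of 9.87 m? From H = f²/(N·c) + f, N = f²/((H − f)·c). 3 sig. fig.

f/4.50

Rearrange H = f²/(N·c) + f for N: N = f² / ((H − f)·c).
N = 24² / ((9870 − 24) × 0.013) = 576 / 128.0 ≈ 4.50.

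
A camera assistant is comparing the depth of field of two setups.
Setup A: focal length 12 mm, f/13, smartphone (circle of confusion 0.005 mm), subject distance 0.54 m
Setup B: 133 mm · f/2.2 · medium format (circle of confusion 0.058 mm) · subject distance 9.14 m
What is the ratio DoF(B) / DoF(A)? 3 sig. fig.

Setup A: H = 12²/(13×0.005) + 12 ≈ 2227.4 mm; DoF = Df − Dn = 708.97 − 436.07 ≈ 272.90 mm.
Setup B: H = 133²/(2.2×0.058) + 133 ≈ 138761.5 mm; DoF = Df − Dn = 9775.1 − 8582.4 ≈ 1192.7 mm.
Ratio = 1192.7 / 272.90 ≈ 4.37.

4.37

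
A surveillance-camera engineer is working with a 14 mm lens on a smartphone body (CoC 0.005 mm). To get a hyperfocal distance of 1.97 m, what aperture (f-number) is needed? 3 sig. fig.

f/20

Rearrange H = f²/(N·c) + f for N: N = f² / ((H − f)·c).
N = 14² / ((1970 − 14) × 0.005) = 196 / 9.780 ≈ 20.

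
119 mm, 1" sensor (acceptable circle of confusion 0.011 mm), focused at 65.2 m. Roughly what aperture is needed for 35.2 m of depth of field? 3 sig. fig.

Write h = H − f = f²/(N·c). The thin-lens limits are Dn = s·h/(h + (s−f)) and Df = s·h/(h − (s−f)), so DoF = Df − Dn = 2·s·(s−f)·h / (h² − (s−f)²).
That is a quadratic in h: DoF·h² − 2·s·(s−f)·h − DoF·(s−f)² = 0 ⇒ h = (s−f)·(s + √(s² + DoF²)) / DoF = 65081 × (65200 + √(65200² + 35200²)) / 35200 = 65081 × (65200 + 74095.1) / 35200 ≈ 257542 mm.
Then N = f²/(c·h) = 119² / (0.011 × 257542) = 14161 / 2833.0 ≈ 5.

f/5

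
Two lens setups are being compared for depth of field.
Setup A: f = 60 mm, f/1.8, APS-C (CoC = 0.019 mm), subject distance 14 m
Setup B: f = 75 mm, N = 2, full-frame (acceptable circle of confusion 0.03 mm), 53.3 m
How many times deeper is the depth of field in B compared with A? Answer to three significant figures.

Setup A: H = 60²/(1.8×0.019) + 60 ≈ 105323.2 mm; DoF = Df − Dn = 16137.0 − 12362.8 ≈ 3774.2 mm.
Setup B: H = 75²/(2×0.03) + 75 ≈ 93825.0 mm; DoF = Df − Dn = 123304 − 33998 ≈ 89306 mm.
Ratio = 89306 / 3774.2 ≈ 23.7.

23.7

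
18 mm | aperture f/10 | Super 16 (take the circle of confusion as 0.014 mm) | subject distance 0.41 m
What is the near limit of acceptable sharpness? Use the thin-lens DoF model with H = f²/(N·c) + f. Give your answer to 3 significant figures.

351 mm

Hyperfocal distance H = f²/(N·c) + f = 18²/(10 × 0.014) + 18 = 324/0.14 + 18 ≈ 2332.3 mm ≈ 2.332 m.
Near limit Dn = s·(H − f)/(H + s − 2f) = 410 × (2332.3 − 18) / (2332.3 + 410 − 2 × 18) = 410 × 2314.3 / 2706.3 ≈ 350.61 mm.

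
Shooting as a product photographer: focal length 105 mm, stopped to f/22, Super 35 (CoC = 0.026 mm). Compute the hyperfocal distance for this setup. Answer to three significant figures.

19.4 m

Hyperfocal distance H = f²/(N·c) + f = 105²/(22 × 0.026) + 105 = 11025/0.572 + 105 ≈ 19379.5 mm ≈ 19.4 m.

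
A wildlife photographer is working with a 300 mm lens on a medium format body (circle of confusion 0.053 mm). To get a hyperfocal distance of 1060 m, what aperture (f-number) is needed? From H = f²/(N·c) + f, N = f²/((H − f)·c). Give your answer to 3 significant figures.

f/1.60

Rearrange H = f²/(N·c) + f for N: N = f² / ((H − f)·c).
N = 300² / ((1060000 − 300) × 0.053) = 90000 / 56164 ≈ 1.60.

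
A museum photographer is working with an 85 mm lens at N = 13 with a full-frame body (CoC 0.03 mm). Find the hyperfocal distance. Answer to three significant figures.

18.6 m

Hyperfocal distance H = f²/(N·c) + f = 85²/(13 × 0.03) + 85 = 7225/0.39 + 85 ≈ 18610.6 mm ≈ 18.6 m.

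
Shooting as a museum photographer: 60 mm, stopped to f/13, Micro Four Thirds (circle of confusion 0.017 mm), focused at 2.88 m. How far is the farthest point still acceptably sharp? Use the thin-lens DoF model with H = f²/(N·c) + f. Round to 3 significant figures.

3.48 m

Hyperfocal distance H = f²/(N·c) + f = 60²/(13 × 0.017) + 60 = 3600/0.221 + 60 ≈ 16349.6 mm ≈ 16.35 m.
Far limit Df = s·(H − f)/(H − s) = 2880 × (16349.6 − 60) / (16349.6 − 2880) = 2880 × 16289.6 / 13469.6 ≈ 3483.0 mm ≈ 3.48 m.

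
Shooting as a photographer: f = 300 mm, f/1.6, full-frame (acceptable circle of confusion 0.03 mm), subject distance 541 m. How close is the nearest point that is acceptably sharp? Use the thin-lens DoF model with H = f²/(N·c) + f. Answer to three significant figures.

Hyperfocal distance H = f²/(N·c) + f = 300²/(1.6 × 0.03) + 300 = 90000/0.048 + 300 ≈ 1875300.0 mm ≈ 1875 m.
Near limit Dn = s·(H − f)/(H + s − 2f) = 541000 × (1875300.0 − 300) / (1875300.0 + 541000 − 2 × 300) = 541000 × 1875000.0 / 2415700.0 ≈ 419909 mm ≈ 420 m.

420 m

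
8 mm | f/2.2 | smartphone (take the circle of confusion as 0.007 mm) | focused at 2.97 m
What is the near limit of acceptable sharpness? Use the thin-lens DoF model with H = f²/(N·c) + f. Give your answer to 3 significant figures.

1.73 m

Hyperfocal distance H = f²/(N·c) + f = 8²/(2.2 × 0.007) + 8 = 64/0.0154 + 8 ≈ 4163.8 mm ≈ 4.164 m.
Near limit Dn = s·(H − f)/(H + s − 2f) = 2970 × (4163.8 − 8) / (4163.8 + 2970 − 2 × 8) = 2970 × 4155.8 / 7117.8 ≈ 1734.1 mm ≈ 1.73 m.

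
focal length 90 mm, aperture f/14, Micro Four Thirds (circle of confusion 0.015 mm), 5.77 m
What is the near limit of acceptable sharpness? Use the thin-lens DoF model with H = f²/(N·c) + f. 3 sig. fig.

Hyperfocal distance H = f²/(N·c) + f = 90²/(14 × 0.015) + 90 = 8100/0.21 + 90 ≈ 38661.4 mm ≈ 38.66 m.
Near limit Dn = s·(H − f)/(H + s − 2f) = 5770 × (38661.4 − 90) / (38661.4 + 5770 − 2 × 90) = 5770 × 38571.4 / 44251.4 ≈ 5029.4 mm ≈ 5.03 m.

5.03 m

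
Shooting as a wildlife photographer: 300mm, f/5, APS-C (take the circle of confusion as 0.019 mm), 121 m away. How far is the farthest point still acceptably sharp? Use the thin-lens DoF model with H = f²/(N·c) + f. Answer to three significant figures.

139 m

Hyperfocal distance H = f²/(N·c) + f = 300²/(5 × 0.019) + 300 = 90000/0.095 + 300 ≈ 947668.4 mm ≈ 947.7 m.
Far limit Df = s·(H − f)/(H − s) = 121000 × (947668.4 − 300) / (947668.4 − 121000) = 121000 × 947368.4 / 826668.4 ≈ 138667 mm ≈ 139 m.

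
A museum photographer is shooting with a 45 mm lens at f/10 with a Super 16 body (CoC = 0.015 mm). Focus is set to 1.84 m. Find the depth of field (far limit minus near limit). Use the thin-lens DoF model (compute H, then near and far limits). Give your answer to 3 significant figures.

Hyperfocal distance H = f²/(N·c) + f = 45²/(10 × 0.015) + 45 = 2025/0.15 + 45 ≈ 13545.0 mm ≈ 13.54 m.
Near limit Dn = s·(H − f)/(H + s − 2f) = 1840 × (13545.0 − 45) / (13545.0 + 1840 − 2 × 45) = 1840 × 13500.0 / 15295.0 ≈ 1624.06 mm.
Far limit Df = s·(H − f)/(H − s) = 1840 × (13545.0 − 45) / (13545.0 − 1840) = 1840 × 13500.0 / 11705.0 ≈ 2122.17 mm.
Depth of field = Df − Dn = 2122.17 − 1624.06 ≈ 498.11 mm.

498 mm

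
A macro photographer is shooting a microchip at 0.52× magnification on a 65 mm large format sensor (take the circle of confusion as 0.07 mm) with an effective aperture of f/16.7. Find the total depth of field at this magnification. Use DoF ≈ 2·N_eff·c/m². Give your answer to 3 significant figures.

At magnification m, DoF ≈ 2·N_eff·c/m² = 2 × 16.7 × 0.07 / 0.52² = 2.338 / 0.2704 ≈ 8.65 mm.

8.65 mm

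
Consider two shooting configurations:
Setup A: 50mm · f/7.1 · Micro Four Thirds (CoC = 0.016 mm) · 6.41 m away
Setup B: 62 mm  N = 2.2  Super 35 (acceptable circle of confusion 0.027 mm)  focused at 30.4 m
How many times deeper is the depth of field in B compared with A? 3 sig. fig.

Setup A: H = 50²/(7.1×0.016) + 50 ≈ 22057.0 mm; DoF = Df − Dn = 9015.5 − 4972.9 ≈ 4042.6 mm.
Setup B: H = 62²/(2.2×0.027) + 62 ≈ 64775.8 mm; DoF = Df − Dn = 57229 − 20697 ≈ 36532 mm.
Ratio = 36532 / 4042.6 ≈ 9.04.

9.04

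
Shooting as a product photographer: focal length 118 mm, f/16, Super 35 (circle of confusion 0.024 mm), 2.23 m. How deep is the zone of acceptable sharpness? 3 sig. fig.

Hyperfocal distance H = f²/(N·c) + f = 118²/(16 × 0.024) + 118 = 13924/0.384 + 118 ≈ 36378.4 mm ≈ 36.38 m.
Near limit Dn = s·(H − f)/(H + s − 2f) = 2230 × (36378.4 − 118) / (36378.4 + 2230 − 2 × 118) = 2230 × 36260.4 / 38372.4 ≈ 2107.26 mm.
Far limit Df = s·(H − f)/(H − s) = 2230 × (36378.4 − 118) / (36378.4 − 2230) = 2230 × 36260.4 / 34148.4 ≈ 2367.92 mm.
Depth of field = Df − Dn = 2367.92 − 2107.26 ≈ 260.66 mm.

261 mm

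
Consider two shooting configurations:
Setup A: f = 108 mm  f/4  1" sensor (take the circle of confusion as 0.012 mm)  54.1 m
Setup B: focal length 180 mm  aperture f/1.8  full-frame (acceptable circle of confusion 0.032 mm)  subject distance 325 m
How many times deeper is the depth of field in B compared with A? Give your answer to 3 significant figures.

22.3

Setup A: H = 108²/(4×0.012) + 108 ≈ 243108.0 mm; DoF = Df − Dn = 69554 − 44265 ≈ 25289 mm.
Setup B: H = 180²/(1.8×0.032) + 180 ≈ 562680.0 mm; DoF = Df − Dn = 769154 − 206028 ≈ 563126 mm.
Ratio = 563126 / 25289 ≈ 22.3.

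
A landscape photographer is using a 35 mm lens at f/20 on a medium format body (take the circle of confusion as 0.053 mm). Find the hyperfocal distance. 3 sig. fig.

Hyperfocal distance H = f²/(N·c) + f = 35²/(20 × 0.053) + 35 = 1225/1.06 + 35 ≈ 1190.7 mm ≈ 1.19 m.

1.19 m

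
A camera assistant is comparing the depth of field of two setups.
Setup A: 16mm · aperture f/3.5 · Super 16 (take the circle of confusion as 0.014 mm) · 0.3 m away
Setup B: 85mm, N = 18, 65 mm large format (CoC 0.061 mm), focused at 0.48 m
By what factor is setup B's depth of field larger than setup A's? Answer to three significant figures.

1.77

Setup A: H = 16²/(3.5×0.014) + 16 ≈ 5240.5 mm; DoF = Df − Dn = 317.245 − 284.533 ≈ 32.712 mm.
Setup B: H = 85²/(18×0.061) + 85 ≈ 6665.1 mm; DoF = Df − Dn = 510.654 − 452.818 ≈ 57.836 mm.
Ratio = 57.836 / 32.712 ≈ 1.77.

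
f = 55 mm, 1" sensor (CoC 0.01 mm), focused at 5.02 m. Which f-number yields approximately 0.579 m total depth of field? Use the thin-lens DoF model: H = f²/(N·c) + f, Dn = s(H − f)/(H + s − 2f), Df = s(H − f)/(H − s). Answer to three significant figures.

f/3.50

Write h = H − f = f²/(N·c). The thin-lens limits are Dn = s·h/(h + (s−f)) and Df = s·h/(h − (s−f)), so DoF = Df − Dn = 2·s·(s−f)·h / (h² − (s−f)²).
That is a quadratic in h: DoF·h² − 2·s·(s−f)·h − DoF·(s−f)² = 0 ⇒ h = (s−f)·(s + √(s² + DoF²)) / DoF = 4965 × (5020 + √(5020² + 579²)) / 579 = 4965 × (5020 + 5053.28) / 579 ≈ 86380 mm.
Then N = f²/(c·h) = 55² / (0.01 × 86380) = 3025 / 863.80 ≈ 3.50.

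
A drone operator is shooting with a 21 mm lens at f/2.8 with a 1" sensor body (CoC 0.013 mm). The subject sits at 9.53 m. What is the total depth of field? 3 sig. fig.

39.0 m

Hyperfocal distance H = f²/(N·c) + f = 21²/(2.8 × 0.013) + 21 = 441/0.0364 + 21 ≈ 12136.4 mm ≈ 12.14 m.
Near limit Dn = s·(H − f)/(H + s − 2f) = 9530 × (12136.4 − 21) / (12136.4 + 9530 − 2 × 21) = 9530 × 12115.4 / 21624.4 ≈ 5339 mm.
Far limit Df = s·(H − f)/(H − s) = 9530 × (12136.4 − 21) / (12136.4 − 9530) = 9530 × 12115.4 / 2606.4 ≈ 44299 mm.
Depth of field = Df − Dn = 44299 − 5339 ≈ 38960 mm ≈ 39.0 m.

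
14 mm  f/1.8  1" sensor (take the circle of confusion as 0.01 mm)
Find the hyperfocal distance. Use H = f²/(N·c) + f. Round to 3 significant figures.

10.9 m

Hyperfocal distance H = f²/(N·c) + f = 14²/(1.8 × 0.01) + 14 = 196/0.018 + 14 ≈ 10902.9 mm ≈ 10.9 m.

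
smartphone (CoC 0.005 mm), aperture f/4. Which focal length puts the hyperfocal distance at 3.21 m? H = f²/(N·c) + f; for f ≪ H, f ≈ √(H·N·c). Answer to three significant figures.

From H = f²/(N·c) + f, with f ≪ H: f ≈ √(H·N·c) = √(3210 × 4 × 0.005) = √64.200 ≈ 8.012 mm.
Exact: f² + N·c·f − N·c·H = 0 ⇒ f = (−N·c + √((N·c)² + 4·N·c·H))/2 = (−0.02 + √256.80)/2 ≈ 8.0025 mm ≈ 8.00 mm.

8.00 mm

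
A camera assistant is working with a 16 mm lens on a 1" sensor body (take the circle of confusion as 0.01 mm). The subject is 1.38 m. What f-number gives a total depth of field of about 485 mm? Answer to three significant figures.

f/3.20

Write h = H − f = f²/(N·c). The thin-lens limits are Dn = s·h/(h + (s−f)) and Df = s·h/(h − (s−f)), so DoF = Df − Dn = 2·s·(s−f)·h / (h² − (s−f)²).
That is a quadratic in h: DoF·h² − 2·s·(s−f)·h − DoF·(s−f)² = 0 ⇒ h = (s−f)·(s + √(s² + DoF²)) / DoF = 1364 × (1380 + √(1380² + 485²)) / 485 = 1364 × (1380 + 1462.75) / 485 ≈ 7994.9 mm.
Then N = f²/(c·h) = 16² / (0.01 × 7994.9) = 256 / 79.949 ≈ 3.20.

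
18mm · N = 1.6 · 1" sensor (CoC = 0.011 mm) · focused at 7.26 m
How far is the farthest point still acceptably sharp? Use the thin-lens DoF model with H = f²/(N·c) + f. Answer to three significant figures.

Hyperfocal distance H = f²/(N·c) + f = 18²/(1.6 × 0.011) + 18 = 324/0.0176 + 18 ≈ 18427.1 mm ≈ 18.43 m.
Far limit Df = s·(H − f)/(H − s) = 7260 × (18427.1 − 18) / (18427.1 − 7260) = 7260 × 18409.1 / 11167.1 ≈ 11968 mm ≈ 12.0 m.

12.0 m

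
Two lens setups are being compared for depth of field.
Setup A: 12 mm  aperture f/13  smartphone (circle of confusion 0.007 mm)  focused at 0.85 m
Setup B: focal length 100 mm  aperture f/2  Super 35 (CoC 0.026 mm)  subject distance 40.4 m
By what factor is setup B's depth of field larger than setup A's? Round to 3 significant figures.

Setup A: H = 12²/(13×0.007) + 12 ≈ 1594.4 mm; DoF = Df − Dn = 1806.9 − 555.7 ≈ 1251.2 mm.
Setup B: H = 100²/(2×0.026) + 100 ≈ 192407.7 mm; DoF = Df − Dn = 51111 − 33401 ≈ 17710 mm.
Ratio = 17710 / 1251.2 ≈ 14.2.

14.2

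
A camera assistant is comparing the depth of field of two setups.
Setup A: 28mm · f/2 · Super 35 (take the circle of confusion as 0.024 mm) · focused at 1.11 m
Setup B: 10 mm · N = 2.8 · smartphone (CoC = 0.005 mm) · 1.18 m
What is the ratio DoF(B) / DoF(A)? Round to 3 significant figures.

Setup A: H = 28²/(2×0.024) + 28 ≈ 16361.3 mm; DoF = Df − Dn = 1188.75 − 1041.04 ≈ 147.71 mm.
Setup B: H = 10²/(2.8×0.005) + 10 ≈ 7152.9 mm; DoF = Df − Dn = 1411.15 − 1013.92 ≈ 397.23 mm.
Ratio = 397.23 / 147.71 ≈ 2.69.

2.69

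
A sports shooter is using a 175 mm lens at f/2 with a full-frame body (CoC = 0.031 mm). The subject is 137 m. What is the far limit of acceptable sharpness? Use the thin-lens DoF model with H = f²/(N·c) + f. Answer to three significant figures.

Hyperfocal distance H = f²/(N·c) + f = 175²/(2 × 0.031) + 175 = 30625/0.062 + 175 ≈ 494126.6 mm ≈ 494.1 m.
Far limit Df = s·(H − f)/(H − s) = 137000 × (494126.6 − 175) / (494126.6 − 137000) = 137000 × 493951.6 / 357126.6 ≈ 189488 mm ≈ 189 m.

189 m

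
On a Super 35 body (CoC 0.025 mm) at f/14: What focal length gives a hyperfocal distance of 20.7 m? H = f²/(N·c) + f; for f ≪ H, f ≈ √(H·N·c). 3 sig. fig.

From H = f²/(N·c) + f, with f ≪ H: f ≈ √(H·N·c) = √(20700 × 14 × 0.025) = √7245.0 ≈ 85.12 mm.
Exact: f² + N·c·f − N·c·H = 0 ⇒ f = (−N·c + √((N·c)² + 4·N·c·H))/2 = (−0.35 + √28980)/2 ≈ 84.943 mm ≈ 84.9 mm.

84.9 mm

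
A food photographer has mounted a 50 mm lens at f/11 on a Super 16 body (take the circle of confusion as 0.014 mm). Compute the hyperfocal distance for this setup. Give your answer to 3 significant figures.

16.3 m

Hyperfocal distance H = f²/(N·c) + f = 50²/(11 × 0.014) + 50 = 2500/0.154 + 50 ≈ 16283.8 mm ≈ 16.3 m.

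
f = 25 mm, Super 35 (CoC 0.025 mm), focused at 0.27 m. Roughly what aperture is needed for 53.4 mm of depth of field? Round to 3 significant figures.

Write h = H − f = f²/(N·c). The thin-lens limits are Dn = s·h/(h + (s−f)) and Df = s·h/(h − (s−f)), so DoF = Df − Dn = 2·s·(s−f)·h / (h² − (s−f)²).
That is a quadratic in h: DoF·h² − 2·s·(s−f)·h − DoF·(s−f)² = 0 ⇒ h = (s−f)·(s + √(s² + DoF²)) / DoF = 245 × (270 + √(270² + 53.4²)) / 53.4 = 245 × (270 + 275.230) / 53.4 ≈ 2501.5 mm.
Then N = f²/(c·h) = 25² / (0.025 × 2501.5) = 625 / 62.538 ≈ 9.99.

f/9.99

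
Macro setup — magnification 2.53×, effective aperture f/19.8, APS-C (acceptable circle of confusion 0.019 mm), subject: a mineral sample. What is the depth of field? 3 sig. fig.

0.118 mm

At magnification m, DoF ≈ 2·N_eff·c/m² = 2 × 19.8 × 0.019 / 2.53² = 0.7524 / 6.401 ≈ 0.118 mm.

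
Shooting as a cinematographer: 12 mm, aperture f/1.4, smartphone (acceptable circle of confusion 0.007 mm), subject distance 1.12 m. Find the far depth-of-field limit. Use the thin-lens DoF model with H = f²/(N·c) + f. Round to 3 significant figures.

1.21 m

Hyperfocal distance H = f²/(N·c) + f = 12²/(1.4 × 0.007) + 12 = 144/0.0098 + 12 ≈ 14705.9 mm ≈ 14.71 m.
Far limit Df = s·(H − f)/(H − s) = 1120 × (14705.9 − 12) / (14705.9 − 1120) = 1120 × 14693.9 / 13585.9 ≈ 1211.3 mm ≈ 1.21 m.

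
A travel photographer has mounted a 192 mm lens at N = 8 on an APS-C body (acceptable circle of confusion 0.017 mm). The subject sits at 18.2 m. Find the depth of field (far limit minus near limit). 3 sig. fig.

Hyperfocal distance H = f²/(N·c) + f = 192²/(8 × 0.017) + 192 = 36864/0.136 + 192 ≈ 271250.8 mm ≈ 271.3 m.
Near limit Dn = s·(H − f)/(H + s − 2f) = 18200 × (271250.8 − 192) / (271250.8 + 18200 − 2 × 192) = 18200 × 271058.8 / 289066.8 ≈ 17066.2 mm.
Far limit Df = s·(H − f)/(H − s) = 18200 × (271250.8 − 192) / (271250.8 − 18200) = 18200 × 271058.8 / 253050.8 ≈ 19495.2 mm.
Depth of field = Df − Dn = 19495.2 − 17066.2 ≈ 2429.0 mm ≈ 2.43 m.

2.43 m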